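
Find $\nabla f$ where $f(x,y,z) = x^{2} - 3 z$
(2*x, 0, -3)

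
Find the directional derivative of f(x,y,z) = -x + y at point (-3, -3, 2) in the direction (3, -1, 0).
-2*sqrt(10)/5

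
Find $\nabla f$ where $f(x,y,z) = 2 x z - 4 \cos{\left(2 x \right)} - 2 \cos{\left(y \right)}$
(2*z + 8*sin(2*x), 2*sin(y), 2*x)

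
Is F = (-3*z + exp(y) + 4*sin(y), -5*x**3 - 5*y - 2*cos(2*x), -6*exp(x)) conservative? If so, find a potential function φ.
No, ∇×F = (0, 6*exp(x) - 3, -15*x**2 - exp(y) + 4*sin(2*x) - 4*cos(y)) ≠ 0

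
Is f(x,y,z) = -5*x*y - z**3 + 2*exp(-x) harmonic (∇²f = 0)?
No, ∇²f = -6*z + 2*exp(-x)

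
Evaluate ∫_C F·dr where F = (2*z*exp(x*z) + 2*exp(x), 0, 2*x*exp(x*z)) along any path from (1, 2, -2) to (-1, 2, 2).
-4*sinh(1)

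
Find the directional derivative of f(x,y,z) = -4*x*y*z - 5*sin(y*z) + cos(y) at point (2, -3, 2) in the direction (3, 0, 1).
3*sqrt(10)*(5*cos(6) + 32)/10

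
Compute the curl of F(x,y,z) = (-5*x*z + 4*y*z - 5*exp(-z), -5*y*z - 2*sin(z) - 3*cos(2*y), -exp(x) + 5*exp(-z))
(5*y + 2*cos(z), -5*x + 4*y + exp(x) + 5*exp(-z), -4*z)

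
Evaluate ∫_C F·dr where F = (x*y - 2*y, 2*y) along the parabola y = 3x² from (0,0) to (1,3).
31/4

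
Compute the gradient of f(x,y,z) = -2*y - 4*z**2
(0, -2, -8*z)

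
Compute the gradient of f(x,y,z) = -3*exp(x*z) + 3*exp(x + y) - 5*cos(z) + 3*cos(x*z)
(-3*z*exp(x*z) - 3*z*sin(x*z) + 3*exp(x + y), 3*exp(x + y), -3*x*exp(x*z) - 3*x*sin(x*z) + 5*sin(z))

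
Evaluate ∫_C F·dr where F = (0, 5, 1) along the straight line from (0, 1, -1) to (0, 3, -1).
10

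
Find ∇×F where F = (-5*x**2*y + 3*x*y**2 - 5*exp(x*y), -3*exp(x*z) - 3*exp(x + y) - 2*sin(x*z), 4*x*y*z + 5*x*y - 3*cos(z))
(x*(4*z + 3*exp(x*z) + 2*cos(x*z) + 5), y*(-4*z - 5), 5*x**2 - 6*x*y + 5*x*exp(x*y) - 3*z*exp(x*z) - 2*z*cos(x*z) - 3*exp(x + y))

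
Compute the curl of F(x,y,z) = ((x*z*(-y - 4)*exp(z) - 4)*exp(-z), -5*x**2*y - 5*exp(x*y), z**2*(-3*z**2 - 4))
(0, -x*y - 4*x + 4*exp(-z), -10*x*y + x*z - 5*y*exp(x*y))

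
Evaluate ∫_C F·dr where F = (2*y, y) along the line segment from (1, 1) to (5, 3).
20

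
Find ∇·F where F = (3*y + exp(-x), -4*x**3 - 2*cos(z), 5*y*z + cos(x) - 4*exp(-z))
5*y + 4*exp(-z) - exp(-x)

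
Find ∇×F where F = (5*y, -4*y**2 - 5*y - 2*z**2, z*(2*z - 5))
(4*z, 0, -5)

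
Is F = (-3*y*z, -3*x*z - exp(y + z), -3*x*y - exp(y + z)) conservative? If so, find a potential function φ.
Yes, F is conservative. φ = -3*x*y*z - exp(y + z)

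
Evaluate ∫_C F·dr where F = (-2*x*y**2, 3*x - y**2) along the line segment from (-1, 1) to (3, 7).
-376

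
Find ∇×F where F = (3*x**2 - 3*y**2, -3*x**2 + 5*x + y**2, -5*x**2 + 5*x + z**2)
(0, 10*x - 5, -6*x + 6*y + 5)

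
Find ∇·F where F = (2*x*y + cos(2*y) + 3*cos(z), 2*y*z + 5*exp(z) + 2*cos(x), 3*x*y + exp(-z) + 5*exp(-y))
2*y + 2*z - exp(-z)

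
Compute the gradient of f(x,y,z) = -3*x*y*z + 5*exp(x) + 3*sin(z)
(-3*y*z + 5*exp(x), -3*x*z, -3*x*y + 3*cos(z))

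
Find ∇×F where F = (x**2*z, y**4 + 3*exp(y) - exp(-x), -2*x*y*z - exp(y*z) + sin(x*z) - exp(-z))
(z*(-2*x - exp(y*z)), x**2 + 2*y*z - z*cos(x*z), exp(-x))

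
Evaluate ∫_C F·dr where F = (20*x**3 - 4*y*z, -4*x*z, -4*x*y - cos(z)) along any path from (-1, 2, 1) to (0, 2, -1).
-13 + 2*sin(1)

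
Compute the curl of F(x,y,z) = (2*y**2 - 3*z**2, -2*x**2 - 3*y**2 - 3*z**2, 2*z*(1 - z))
(6*z, -6*z, -4*x - 4*y)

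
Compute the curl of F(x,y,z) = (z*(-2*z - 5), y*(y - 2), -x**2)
(0, 2*x - 4*z - 5, 0)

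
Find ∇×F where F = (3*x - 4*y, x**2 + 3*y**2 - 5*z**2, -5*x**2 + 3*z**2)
(10*z, 10*x, 2*x + 4)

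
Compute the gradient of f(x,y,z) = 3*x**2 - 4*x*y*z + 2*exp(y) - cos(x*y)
(6*x - 4*y*z + y*sin(x*y), -4*x*z + x*sin(x*y) + 2*exp(y), -4*x*y)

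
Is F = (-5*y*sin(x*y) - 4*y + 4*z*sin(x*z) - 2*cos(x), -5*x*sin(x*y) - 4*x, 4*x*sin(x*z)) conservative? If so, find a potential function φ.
Yes, F is conservative. φ = -4*x*y - 2*sin(x) + 5*cos(x*y) - 4*cos(x*z)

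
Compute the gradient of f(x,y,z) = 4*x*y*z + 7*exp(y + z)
(4*y*z, 4*x*z + 7*exp(y + z), 4*x*y + 7*exp(y + z))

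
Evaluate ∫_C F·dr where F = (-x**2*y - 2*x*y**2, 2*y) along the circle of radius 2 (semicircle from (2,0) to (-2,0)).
2*pi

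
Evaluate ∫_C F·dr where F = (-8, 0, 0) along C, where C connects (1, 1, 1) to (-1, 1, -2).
16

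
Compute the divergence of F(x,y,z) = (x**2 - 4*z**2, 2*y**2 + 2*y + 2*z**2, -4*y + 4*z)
2*x + 4*y + 6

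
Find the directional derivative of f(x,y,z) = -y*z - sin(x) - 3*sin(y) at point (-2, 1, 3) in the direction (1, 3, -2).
-sqrt(14)*(cos(2) + 9*cos(1) + 7)/14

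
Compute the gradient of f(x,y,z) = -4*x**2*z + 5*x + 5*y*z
(-8*x*z + 5, 5*z, -4*x**2 + 5*y)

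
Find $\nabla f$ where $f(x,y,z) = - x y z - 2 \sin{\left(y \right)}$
(-y*z, -x*z - 2*cos(y), -x*y)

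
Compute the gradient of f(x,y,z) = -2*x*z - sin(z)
(-2*z, 0, -2*x - cos(z))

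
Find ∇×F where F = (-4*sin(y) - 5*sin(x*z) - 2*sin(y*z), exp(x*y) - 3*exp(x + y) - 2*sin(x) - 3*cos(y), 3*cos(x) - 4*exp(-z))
(0, -5*x*cos(x*z) - 2*y*cos(y*z) + 3*sin(x), y*exp(x*y) + 2*z*cos(y*z) - 3*exp(x + y) - 2*cos(x) + 4*cos(y))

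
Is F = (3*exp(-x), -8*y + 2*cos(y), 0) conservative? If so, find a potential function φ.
Yes, F is conservative. φ = -4*y**2 + 2*sin(y) - 3*exp(-x)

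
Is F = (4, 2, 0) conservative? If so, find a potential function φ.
Yes, F is conservative. φ = 4*x + 2*y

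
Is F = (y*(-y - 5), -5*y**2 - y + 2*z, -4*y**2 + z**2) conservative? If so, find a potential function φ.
No, ∇×F = (-8*y - 2, 0, 2*y + 5) ≠ 0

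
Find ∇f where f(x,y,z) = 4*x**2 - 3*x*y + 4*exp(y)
(8*x - 3*y, -3*x + 4*exp(y), 0)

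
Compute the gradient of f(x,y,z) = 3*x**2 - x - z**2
(6*x - 1, 0, -2*z)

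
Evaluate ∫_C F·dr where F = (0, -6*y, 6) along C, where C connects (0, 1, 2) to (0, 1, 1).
-6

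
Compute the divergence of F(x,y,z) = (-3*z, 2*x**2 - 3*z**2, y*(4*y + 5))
0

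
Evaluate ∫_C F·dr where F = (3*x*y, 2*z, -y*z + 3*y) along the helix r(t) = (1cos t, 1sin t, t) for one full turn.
2*pi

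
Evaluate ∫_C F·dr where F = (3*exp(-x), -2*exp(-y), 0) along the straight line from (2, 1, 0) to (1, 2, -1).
5*(1 - E)*exp(-2)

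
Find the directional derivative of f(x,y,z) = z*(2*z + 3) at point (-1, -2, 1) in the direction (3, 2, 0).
0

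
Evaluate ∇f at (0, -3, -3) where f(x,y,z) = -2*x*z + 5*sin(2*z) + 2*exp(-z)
(6, 0, -2*exp(3) + 10*cos(6))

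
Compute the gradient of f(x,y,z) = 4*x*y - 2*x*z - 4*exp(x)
(4*y - 2*z - 4*exp(x), 4*x, -2*x)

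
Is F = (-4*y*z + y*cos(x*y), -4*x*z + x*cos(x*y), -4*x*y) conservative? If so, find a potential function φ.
Yes, F is conservative. φ = -4*x*y*z + sin(x*y)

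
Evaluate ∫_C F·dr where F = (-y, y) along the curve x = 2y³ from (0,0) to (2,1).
-1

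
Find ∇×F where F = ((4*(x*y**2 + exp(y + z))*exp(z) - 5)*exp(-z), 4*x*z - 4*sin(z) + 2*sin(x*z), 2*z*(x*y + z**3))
(2*x*z - 2*x*cos(x*z) - 4*x + 4*cos(z), -2*y*z + 4*exp(y + z) + 5*exp(-z), -8*x*y + 2*z*cos(x*z) + 4*z - 4*exp(y + z))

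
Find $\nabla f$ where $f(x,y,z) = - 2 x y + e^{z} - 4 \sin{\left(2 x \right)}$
(-2*y - 8*cos(2*x), -2*x, exp(z))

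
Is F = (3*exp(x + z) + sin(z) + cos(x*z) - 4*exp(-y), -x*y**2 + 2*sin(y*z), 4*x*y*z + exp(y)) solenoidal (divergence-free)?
No, ∇·F = 2*x*y - z*sin(x*z) + 2*z*cos(y*z) + 3*exp(x + z)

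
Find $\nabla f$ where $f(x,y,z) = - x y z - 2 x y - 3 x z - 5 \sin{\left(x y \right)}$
(-y*z - 5*y*cos(x*y) - 2*y - 3*z, -x*(z + 5*cos(x*y) + 2), x*(-y - 3))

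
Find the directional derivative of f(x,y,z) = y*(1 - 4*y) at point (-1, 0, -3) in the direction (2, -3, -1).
-3*sqrt(14)/14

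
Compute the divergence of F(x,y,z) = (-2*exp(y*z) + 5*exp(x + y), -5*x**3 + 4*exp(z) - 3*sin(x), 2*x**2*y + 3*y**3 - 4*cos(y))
5*exp(x + y)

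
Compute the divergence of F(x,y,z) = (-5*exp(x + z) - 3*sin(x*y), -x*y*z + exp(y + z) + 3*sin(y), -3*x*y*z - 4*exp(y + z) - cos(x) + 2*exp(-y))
-3*x*y - x*z - 3*y*cos(x*y) - 5*exp(x + z) - 3*exp(y + z) + 3*cos(y)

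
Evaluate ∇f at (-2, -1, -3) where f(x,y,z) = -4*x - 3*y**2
(-4, 6, 0)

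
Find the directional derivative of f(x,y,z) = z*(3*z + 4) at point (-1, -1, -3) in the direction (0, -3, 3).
-7*sqrt(2)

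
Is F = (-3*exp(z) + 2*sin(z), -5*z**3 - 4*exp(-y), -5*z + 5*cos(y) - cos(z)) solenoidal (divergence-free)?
No, ∇·F = sin(z) - 5 + 4*exp(-y)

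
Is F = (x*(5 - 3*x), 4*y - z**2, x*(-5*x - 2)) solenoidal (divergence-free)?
No, ∇·F = 9 - 6*x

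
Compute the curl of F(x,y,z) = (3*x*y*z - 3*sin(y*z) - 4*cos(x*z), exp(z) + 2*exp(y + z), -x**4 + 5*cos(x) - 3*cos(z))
(-exp(z) - 2*exp(y + z), 4*x**3 + 3*x*y + 4*x*sin(x*z) - 3*y*cos(y*z) + 5*sin(x), 3*z*(-x + cos(y*z)))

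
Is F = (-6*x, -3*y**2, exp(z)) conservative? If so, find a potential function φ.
Yes, F is conservative. φ = -3*x**2 - y**3 + exp(z)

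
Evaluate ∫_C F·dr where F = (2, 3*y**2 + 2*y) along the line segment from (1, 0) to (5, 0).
8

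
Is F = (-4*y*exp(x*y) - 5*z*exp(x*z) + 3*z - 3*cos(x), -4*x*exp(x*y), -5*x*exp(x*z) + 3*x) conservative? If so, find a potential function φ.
Yes, F is conservative. φ = 3*x*z - 4*exp(x*y) - 5*exp(x*z) - 3*sin(x)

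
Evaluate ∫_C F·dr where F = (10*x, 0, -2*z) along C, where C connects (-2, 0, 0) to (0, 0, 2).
-24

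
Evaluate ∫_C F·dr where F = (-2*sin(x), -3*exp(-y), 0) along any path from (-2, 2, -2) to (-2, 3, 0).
3*(1 - E)*exp(-3)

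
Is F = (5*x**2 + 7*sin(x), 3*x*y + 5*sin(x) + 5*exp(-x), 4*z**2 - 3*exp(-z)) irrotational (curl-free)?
No, ∇×F = (0, 0, 3*y + 5*cos(x) - 5*exp(-x))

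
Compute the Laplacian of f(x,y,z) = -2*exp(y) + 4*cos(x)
-2*exp(y) - 4*cos(x)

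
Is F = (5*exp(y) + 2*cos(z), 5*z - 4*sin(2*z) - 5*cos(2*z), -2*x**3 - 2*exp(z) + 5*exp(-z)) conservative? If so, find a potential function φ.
No, ∇×F = (-10*sin(2*z) + 8*cos(2*z) - 5, 6*x**2 - 2*sin(z), -5*exp(y)) ≠ 0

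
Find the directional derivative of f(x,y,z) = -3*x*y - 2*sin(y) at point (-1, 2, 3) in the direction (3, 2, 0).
-4*sqrt(13)*(cos(2) + 3)/13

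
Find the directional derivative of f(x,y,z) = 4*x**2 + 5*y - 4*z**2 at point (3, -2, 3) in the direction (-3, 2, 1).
-43*sqrt(14)/7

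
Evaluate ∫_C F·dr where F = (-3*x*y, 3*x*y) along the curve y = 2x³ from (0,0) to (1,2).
138/35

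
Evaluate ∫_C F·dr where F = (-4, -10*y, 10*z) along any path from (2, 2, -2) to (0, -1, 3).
48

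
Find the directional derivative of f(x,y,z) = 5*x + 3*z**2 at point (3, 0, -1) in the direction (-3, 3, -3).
sqrt(3)/3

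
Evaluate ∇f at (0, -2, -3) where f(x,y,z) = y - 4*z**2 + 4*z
(0, 1, 28)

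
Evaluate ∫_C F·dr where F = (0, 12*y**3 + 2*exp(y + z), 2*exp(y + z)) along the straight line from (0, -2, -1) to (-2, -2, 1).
-(2 - 2*exp(2))*exp(-3)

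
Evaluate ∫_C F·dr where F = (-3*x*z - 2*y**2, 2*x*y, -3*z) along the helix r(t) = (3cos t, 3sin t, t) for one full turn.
3*pi*(-4*pi - 9)/2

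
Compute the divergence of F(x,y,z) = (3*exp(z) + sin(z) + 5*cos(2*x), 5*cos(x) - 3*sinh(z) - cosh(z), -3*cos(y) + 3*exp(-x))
-10*sin(2*x)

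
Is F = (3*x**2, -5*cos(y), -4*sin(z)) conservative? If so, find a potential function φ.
Yes, F is conservative. φ = x**3 - 5*sin(y) + 4*cos(z)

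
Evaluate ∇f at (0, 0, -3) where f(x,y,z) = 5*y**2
(0, 0, 0)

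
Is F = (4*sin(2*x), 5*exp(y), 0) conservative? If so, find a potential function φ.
Yes, F is conservative. φ = 5*exp(y) - 2*cos(2*x)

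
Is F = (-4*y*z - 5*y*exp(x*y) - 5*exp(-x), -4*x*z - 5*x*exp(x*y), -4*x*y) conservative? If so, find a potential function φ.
Yes, F is conservative. φ = -4*x*y*z - 5*exp(x*y) + 5*exp(-x)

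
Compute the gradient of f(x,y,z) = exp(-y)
(0, -exp(-y), 0)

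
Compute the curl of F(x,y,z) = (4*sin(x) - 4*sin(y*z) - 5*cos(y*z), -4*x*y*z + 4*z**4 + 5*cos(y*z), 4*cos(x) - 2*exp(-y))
(4*x*y + 5*y*sin(y*z) - 16*z**3 + 2*exp(-y), 5*y*sin(y*z) - 4*y*cos(y*z) + 4*sin(x), z*(-4*y - 5*sin(y*z) + 4*cos(y*z)))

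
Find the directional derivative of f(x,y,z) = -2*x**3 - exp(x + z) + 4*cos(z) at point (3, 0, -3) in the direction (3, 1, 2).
sqrt(14)*(-167 + 8*sin(3))/14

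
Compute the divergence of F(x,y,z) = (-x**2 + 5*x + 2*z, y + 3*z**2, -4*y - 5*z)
1 - 2*x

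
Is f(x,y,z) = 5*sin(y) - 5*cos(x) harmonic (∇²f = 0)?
No, ∇²f = -5*sin(y) + 5*cos(x)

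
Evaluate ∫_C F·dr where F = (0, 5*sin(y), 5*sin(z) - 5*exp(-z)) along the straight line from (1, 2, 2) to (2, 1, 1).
-10*cos(1) + 10*cos(2) - 5*exp(-2) + 5*exp(-1)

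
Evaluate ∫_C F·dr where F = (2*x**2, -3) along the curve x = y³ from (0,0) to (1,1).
-7/3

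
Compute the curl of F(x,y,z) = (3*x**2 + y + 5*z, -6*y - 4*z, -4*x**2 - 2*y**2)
(4 - 4*y, 8*x + 5, -1)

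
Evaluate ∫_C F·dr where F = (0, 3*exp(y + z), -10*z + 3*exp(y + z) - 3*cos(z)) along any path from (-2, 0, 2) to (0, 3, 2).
-3*(1 - exp(3))*exp(2)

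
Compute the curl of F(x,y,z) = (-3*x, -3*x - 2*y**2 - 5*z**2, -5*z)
(10*z, 0, -3)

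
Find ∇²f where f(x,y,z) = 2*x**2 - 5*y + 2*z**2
8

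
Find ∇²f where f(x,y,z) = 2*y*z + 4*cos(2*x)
-16*cos(2*x)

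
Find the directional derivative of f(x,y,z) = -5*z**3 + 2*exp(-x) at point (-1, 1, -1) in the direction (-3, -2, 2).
6*sqrt(17)*(-5 + E)/17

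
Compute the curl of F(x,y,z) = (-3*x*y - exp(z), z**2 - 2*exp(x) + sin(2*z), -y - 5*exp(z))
(-2*z + 4*sin(z)**2 - 3, -exp(z), 3*x - 2*exp(x))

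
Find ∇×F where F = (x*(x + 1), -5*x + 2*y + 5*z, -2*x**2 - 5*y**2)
(-10*y - 5, 4*x, -5)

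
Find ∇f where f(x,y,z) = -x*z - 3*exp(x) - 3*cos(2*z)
(-z - 3*exp(x), 0, -x + 6*sin(2*z))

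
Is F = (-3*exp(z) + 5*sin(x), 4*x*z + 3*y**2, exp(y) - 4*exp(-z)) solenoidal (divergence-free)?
No, ∇·F = 6*y + 5*cos(x) + 4*exp(-z)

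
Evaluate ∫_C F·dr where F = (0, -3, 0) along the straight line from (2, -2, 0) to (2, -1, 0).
-3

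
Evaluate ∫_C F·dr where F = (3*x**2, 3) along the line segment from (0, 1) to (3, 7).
45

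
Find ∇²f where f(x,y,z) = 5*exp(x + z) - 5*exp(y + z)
10*exp(x + z) - 10*exp(y + z)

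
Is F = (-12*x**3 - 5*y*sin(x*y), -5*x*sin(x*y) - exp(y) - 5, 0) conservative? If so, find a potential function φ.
Yes, F is conservative. φ = -3*x**4 - 5*y - exp(y) + 5*cos(x*y)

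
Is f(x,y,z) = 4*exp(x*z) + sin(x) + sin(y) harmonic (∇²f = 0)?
No, ∇²f = 4*x**2*exp(x*z) + 4*z**2*exp(x*z) - sin(x) - sin(y)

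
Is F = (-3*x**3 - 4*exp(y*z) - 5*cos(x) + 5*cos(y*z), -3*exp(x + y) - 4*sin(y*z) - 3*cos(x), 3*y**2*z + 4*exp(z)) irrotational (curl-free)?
No, ∇×F = (2*y*(3*z + 2*cos(y*z)), -y*(4*exp(y*z) + 5*sin(y*z)), 4*z*exp(y*z) + 5*z*sin(y*z) - 3*exp(x + y) + 3*sin(x))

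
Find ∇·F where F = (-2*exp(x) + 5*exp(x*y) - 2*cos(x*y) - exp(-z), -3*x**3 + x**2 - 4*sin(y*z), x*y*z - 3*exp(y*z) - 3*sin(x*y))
x*y + 5*y*exp(x*y) - 3*y*exp(y*z) + 2*y*sin(x*y) - 4*z*cos(y*z) - 2*exp(x)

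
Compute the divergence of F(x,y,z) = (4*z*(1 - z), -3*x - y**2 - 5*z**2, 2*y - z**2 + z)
-2*y - 2*z + 1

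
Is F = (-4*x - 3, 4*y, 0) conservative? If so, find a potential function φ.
Yes, F is conservative. φ = -2*x**2 - 3*x + 2*y**2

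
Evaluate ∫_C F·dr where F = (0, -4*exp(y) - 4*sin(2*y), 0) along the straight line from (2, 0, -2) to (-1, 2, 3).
-4*exp(2) + 2*cos(4) + 2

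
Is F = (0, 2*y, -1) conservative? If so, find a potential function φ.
Yes, F is conservative. φ = y**2 - z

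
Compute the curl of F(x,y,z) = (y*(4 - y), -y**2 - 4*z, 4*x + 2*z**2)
(4, -4, 2*y - 4)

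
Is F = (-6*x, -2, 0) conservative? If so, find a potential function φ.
Yes, F is conservative. φ = -3*x**2 - 2*y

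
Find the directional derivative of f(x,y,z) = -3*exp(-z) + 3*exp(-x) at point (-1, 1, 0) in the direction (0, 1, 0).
0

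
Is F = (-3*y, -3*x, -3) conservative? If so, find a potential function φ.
Yes, F is conservative. φ = -3*x*y - 3*z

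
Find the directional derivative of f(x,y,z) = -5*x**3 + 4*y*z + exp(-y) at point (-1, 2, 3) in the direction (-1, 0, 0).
15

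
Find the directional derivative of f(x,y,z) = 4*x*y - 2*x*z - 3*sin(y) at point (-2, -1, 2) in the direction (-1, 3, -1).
-sqrt(11)*(9*cos(1) + 20)/11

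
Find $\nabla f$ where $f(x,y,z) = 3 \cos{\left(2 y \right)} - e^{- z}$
(0, -6*sin(2*y), exp(-z))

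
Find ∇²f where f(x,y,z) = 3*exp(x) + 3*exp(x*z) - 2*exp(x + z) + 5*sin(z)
3*x**2*exp(x*z) + 3*z**2*exp(x*z) + 3*exp(x) - 4*exp(x + z) - 5*sin(z)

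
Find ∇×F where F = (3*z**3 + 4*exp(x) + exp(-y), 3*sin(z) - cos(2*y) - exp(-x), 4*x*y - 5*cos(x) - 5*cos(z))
(4*x - 3*cos(z), -4*y + 9*z**2 - 5*sin(x), exp(-y) + exp(-x))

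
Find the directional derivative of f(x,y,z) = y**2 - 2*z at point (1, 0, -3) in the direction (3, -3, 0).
0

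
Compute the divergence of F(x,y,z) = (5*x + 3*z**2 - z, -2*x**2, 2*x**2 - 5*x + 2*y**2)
5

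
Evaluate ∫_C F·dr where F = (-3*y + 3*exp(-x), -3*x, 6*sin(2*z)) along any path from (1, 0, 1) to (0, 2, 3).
-3 - 3*cos(6) + 3*cos(2) + 3*exp(-1)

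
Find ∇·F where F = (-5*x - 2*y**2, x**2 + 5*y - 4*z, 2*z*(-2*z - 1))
-8*z - 2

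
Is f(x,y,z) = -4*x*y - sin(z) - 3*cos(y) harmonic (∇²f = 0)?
No, ∇²f = sin(z) + 3*cos(y)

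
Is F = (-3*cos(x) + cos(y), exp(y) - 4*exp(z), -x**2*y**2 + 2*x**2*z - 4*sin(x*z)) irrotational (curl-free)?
No, ∇×F = (-2*x**2*y + 4*exp(z), 2*x*y**2 - 4*x*z + 4*z*cos(x*z), sin(y))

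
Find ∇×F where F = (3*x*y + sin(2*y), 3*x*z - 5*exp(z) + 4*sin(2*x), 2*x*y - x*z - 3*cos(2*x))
(-x + 5*exp(z), -2*y + z - 6*sin(2*x), -3*x + 3*z + 8*cos(2*x) - 2*cos(2*y))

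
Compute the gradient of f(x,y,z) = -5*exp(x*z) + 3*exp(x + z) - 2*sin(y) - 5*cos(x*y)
(5*y*sin(x*y) - 5*z*exp(x*z) + 3*exp(x + z), 5*x*sin(x*y) - 2*cos(y), -5*x*exp(x*z) + 3*exp(x + z))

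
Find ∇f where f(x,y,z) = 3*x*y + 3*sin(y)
(3*y, 3*x + 3*cos(y), 0)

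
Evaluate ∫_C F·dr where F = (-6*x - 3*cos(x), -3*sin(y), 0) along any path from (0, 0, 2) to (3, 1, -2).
-30 - 3*sin(3) + 3*cos(1)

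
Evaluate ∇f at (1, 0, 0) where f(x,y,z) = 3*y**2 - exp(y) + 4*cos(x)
(-4*sin(1), -1, 0)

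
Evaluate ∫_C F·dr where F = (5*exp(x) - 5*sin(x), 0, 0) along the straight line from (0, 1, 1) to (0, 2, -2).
0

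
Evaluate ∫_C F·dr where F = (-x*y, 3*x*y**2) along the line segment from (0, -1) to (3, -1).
9/2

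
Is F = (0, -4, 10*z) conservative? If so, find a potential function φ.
Yes, F is conservative. φ = -4*y + 5*z**2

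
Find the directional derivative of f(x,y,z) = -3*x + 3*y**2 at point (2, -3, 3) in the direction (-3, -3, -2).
63*sqrt(22)/22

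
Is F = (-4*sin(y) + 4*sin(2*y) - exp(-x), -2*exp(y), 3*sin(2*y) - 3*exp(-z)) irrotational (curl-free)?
No, ∇×F = (6*cos(2*y), 0, 4*cos(y) - 8*cos(2*y))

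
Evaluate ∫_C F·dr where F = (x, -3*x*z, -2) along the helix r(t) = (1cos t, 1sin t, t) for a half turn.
pi*(-3*pi - 8)/4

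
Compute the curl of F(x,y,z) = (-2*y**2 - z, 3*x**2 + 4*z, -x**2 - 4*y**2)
(-8*y - 4, 2*x - 1, 6*x + 4*y)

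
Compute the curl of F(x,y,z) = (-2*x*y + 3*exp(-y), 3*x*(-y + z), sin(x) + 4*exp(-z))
(-3*x, -cos(x), 2*x - 3*y + 3*z + 3*exp(-y))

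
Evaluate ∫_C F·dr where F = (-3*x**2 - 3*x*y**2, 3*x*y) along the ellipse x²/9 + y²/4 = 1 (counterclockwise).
0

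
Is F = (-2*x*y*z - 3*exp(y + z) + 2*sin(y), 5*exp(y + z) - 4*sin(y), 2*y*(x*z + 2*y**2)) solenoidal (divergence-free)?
No, ∇·F = 2*x*y - 2*y*z + 5*exp(y + z) - 4*cos(y)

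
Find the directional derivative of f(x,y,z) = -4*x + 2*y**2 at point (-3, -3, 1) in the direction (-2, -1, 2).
20/3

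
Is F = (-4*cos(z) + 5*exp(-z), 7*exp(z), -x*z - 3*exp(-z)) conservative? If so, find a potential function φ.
No, ∇×F = (-7*exp(z), z + 4*sin(z) - 5*exp(-z), 0) ≠ 0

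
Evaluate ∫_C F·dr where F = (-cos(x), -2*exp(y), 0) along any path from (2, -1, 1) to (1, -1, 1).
-sin(1) + sin(2)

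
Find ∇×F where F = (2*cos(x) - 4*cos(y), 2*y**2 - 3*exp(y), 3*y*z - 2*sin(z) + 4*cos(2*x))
(3*z, 8*sin(2*x), -4*sin(y))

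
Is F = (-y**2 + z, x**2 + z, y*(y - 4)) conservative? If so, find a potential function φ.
No, ∇×F = (2*y - 5, 1, 2*x + 2*y) ≠ 0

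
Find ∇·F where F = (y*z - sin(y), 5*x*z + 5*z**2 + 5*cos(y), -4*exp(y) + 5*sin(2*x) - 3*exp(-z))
-5*sin(y) + 3*exp(-z)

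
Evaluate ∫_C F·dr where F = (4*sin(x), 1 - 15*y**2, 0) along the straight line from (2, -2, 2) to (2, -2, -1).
0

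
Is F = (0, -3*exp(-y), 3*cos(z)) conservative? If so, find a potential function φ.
Yes, F is conservative. φ = 3*sin(z) + 3*exp(-y)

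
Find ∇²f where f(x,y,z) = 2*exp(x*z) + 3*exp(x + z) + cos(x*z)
2*x**2*exp(x*z) - x**2*cos(x*z) + 2*z**2*exp(x*z) - z**2*cos(x*z) + 6*exp(x + z)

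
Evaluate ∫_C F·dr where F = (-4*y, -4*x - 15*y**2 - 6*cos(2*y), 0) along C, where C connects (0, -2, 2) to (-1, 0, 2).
-40 - 3*sin(4)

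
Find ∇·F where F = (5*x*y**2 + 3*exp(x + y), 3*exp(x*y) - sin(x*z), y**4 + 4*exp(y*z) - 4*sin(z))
3*x*exp(x*y) + 5*y**2 + 4*y*exp(y*z) + 3*exp(x + y) - 4*cos(z)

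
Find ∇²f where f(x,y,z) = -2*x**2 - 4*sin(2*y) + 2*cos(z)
16*sin(2*y) - 2*cos(z) - 4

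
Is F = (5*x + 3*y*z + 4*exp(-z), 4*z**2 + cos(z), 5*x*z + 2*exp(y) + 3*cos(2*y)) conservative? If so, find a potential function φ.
No, ∇×F = (-8*z + 2*exp(y) - 6*sin(2*y) + sin(z), 3*y - 5*z - 4*exp(-z), -3*z) ≠ 0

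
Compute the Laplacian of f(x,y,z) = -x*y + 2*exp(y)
2*exp(y)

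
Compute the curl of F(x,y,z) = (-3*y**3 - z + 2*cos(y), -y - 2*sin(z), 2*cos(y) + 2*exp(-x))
(-2*sin(y) + 2*cos(z), -1 + 2*exp(-x), 9*y**2 + 2*sin(y))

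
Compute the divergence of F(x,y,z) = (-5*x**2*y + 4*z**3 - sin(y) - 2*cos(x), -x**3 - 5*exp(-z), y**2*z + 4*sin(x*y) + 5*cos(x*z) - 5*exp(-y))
-10*x*y - 5*x*sin(x*z) + y**2 + 2*sin(x)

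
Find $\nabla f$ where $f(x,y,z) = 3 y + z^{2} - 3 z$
(0, 3, 2*z - 3)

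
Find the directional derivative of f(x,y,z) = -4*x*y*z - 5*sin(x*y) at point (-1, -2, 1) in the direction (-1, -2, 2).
-32/3 - 20*cos(2)/3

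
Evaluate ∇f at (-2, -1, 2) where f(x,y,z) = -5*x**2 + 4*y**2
(20, -8, 0)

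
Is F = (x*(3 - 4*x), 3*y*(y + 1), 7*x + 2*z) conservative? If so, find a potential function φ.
No, ∇×F = (0, -7, 0) ≠ 0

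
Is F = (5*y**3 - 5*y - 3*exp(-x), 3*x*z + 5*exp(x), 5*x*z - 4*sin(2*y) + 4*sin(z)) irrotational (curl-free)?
No, ∇×F = (-3*x - 8*cos(2*y), -5*z, -15*y**2 + 3*z + 5*exp(x) + 5)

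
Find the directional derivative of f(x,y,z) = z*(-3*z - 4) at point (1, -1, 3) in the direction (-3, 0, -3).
11*sqrt(2)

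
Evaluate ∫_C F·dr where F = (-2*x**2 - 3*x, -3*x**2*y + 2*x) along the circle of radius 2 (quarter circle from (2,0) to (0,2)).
-2/3 + 2*pi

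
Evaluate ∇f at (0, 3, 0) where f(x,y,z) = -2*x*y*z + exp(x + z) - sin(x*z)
(1, 0, 1)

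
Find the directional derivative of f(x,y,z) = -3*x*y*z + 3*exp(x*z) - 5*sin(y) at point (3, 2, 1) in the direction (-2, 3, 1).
3*sqrt(14)*(-11 - 5*cos(2) + exp(3))/14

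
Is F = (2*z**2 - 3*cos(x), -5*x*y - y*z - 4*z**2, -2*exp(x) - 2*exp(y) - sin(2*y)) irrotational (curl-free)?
No, ∇×F = (y + 8*z - 2*exp(y) - 2*cos(2*y), 4*z + 2*exp(x), -5*y)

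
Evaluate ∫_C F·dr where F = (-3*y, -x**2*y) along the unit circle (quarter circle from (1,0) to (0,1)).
-1/4 + 3*pi/4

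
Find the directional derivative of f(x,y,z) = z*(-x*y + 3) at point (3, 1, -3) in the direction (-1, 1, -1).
2*sqrt(3)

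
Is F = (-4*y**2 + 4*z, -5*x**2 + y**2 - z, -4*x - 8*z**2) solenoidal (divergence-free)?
No, ∇·F = 2*y - 16*z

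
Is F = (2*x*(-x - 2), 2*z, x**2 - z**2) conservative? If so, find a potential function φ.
No, ∇×F = (-2, -2*x, 0) ≠ 0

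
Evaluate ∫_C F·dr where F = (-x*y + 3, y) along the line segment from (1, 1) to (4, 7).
-3/2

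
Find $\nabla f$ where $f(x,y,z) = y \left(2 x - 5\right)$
(2*y, 2*x - 5, 0)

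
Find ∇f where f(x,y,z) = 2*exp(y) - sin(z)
(0, 2*exp(y), -cos(z))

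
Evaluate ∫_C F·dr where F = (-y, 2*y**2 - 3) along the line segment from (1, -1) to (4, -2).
17/6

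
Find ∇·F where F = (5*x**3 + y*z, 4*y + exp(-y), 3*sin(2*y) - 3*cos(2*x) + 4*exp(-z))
15*x**2 + 4 - 4*exp(-z) - exp(-y)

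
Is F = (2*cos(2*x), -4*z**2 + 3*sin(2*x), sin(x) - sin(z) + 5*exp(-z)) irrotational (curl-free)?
No, ∇×F = (8*z, -cos(x), 6*cos(2*x))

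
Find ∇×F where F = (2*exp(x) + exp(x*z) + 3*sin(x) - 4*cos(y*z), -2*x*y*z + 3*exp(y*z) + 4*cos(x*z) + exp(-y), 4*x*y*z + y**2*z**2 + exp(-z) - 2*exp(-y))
(2*x*y + 4*x*z + 4*x*sin(x*z) + 2*y*z**2 - 3*y*exp(y*z) + 2*exp(-y), x*exp(x*z) - 4*y*z + 4*y*sin(y*z), -2*z*(y + 2*sin(x*z) + 2*sin(y*z)))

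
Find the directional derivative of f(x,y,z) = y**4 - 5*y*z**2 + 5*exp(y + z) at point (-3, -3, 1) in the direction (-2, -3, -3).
3*sqrt(22)*(-10 + 83*exp(2))*exp(-2)/22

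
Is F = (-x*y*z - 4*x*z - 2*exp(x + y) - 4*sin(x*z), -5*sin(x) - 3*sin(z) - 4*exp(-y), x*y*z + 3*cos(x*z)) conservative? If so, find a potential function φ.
No, ∇×F = (x*z + 3*cos(z), -x*y - 4*x*cos(x*z) - 4*x - y*z + 3*z*sin(x*z), x*z + 2*exp(x + y) - 5*cos(x)) ≠ 0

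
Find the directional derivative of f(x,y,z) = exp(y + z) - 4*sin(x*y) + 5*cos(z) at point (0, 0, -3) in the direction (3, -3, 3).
5*sqrt(3)*sin(3)/3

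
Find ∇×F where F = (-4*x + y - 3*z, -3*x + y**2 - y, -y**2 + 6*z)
(-2*y, -3, -4)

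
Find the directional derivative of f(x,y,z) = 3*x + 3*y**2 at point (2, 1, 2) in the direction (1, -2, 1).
-3*sqrt(6)/2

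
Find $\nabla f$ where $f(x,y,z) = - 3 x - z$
(-3, 0, -1)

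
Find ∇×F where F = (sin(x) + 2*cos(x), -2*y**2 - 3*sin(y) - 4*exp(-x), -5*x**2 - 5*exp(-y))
(5*exp(-y), 10*x, 4*exp(-x))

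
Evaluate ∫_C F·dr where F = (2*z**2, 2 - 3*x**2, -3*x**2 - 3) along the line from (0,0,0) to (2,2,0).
-4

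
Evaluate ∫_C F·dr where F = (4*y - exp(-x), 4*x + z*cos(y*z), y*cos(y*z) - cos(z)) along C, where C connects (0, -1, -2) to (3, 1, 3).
-2*sin(2) + exp(-3) + 11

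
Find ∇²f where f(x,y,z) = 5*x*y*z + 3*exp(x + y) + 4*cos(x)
6*exp(x + y) - 4*cos(x)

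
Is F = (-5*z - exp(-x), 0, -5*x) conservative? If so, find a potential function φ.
Yes, F is conservative. φ = -5*x*z + exp(-x)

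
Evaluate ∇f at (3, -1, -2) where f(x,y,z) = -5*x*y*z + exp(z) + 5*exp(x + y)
(-10 + 5*exp(2), 30 + 5*exp(2), exp(-2) + 15)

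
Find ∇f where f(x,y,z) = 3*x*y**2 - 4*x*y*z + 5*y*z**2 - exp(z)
(y*(3*y - 4*z), 6*x*y - 4*x*z + 5*z**2, -4*x*y + 10*y*z - exp(z))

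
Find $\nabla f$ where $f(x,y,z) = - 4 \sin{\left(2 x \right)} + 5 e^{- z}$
(-8*cos(2*x), 0, -5*exp(-z))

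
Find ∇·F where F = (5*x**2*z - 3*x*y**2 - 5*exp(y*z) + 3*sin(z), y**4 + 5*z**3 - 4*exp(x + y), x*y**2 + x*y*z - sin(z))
x*y + 10*x*z + 4*y**3 - 3*y**2 - 4*exp(x + y) - cos(z)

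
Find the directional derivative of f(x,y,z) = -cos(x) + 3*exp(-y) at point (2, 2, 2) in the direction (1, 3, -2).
sqrt(14)*(-9 + exp(2)*sin(2))*exp(-2)/14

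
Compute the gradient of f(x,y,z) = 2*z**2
(0, 0, 4*z)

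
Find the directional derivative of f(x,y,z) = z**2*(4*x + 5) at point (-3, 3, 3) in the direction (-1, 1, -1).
2*sqrt(3)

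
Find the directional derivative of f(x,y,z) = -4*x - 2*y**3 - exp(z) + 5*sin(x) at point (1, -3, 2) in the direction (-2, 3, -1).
sqrt(14)*(-154 - 10*cos(1) + exp(2))/14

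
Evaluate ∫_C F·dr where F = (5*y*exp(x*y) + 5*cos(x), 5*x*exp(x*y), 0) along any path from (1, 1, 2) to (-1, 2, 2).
-5*E - 10*sin(1) + 5*exp(-2)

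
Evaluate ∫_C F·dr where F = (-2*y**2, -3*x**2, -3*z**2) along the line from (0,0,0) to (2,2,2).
-64/3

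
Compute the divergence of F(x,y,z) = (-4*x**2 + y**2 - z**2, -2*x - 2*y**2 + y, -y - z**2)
-8*x - 4*y - 2*z + 1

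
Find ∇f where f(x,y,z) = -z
(0, 0, -1)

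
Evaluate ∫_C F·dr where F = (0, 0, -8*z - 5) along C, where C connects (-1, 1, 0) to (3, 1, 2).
-26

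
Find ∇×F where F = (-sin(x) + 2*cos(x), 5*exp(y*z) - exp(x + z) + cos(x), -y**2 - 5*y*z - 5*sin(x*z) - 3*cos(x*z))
(-5*y*exp(y*z) - 2*y - 5*z + exp(x + z), z*(-3*sin(x*z) + 5*cos(x*z)), -exp(x + z) - sin(x))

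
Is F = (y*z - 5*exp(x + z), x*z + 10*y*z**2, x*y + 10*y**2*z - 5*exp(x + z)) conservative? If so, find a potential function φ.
Yes, F is conservative. φ = x*y*z + 5*y**2*z**2 - 5*exp(x + z)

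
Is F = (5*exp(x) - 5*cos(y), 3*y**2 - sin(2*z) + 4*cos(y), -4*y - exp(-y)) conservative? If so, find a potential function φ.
No, ∇×F = (2*cos(2*z) - 4 + exp(-y), 0, -5*sin(y)) ≠ 0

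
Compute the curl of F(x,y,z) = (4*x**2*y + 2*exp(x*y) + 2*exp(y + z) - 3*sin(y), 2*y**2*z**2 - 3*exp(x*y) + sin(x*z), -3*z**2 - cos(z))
(-x*cos(x*z) - 4*y**2*z, 2*exp(y + z), -4*x**2 - 2*x*exp(x*y) - 3*y*exp(x*y) + z*cos(x*z) - 2*exp(y + z) + 3*cos(y))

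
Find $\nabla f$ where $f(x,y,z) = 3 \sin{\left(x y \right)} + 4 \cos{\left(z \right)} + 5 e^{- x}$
(3*y*cos(x*y) - 5*exp(-x), 3*x*cos(x*y), -4*sin(z))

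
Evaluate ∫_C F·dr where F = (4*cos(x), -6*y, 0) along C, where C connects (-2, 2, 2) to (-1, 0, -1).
-4*sin(1) + 4*sin(2) + 12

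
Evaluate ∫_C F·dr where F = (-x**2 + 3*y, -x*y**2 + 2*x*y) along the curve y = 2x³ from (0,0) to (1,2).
461/210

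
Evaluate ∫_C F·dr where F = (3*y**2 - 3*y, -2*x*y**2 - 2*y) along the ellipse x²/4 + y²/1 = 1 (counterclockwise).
5*pi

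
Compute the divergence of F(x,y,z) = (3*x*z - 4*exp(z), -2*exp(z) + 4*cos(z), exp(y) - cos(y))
3*z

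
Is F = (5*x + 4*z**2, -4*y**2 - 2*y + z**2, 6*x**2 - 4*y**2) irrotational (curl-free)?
No, ∇×F = (-8*y - 2*z, -12*x + 8*z, 0)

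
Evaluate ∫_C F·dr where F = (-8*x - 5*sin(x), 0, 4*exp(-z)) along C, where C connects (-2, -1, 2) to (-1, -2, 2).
-5*cos(2) + 5*cos(1) + 12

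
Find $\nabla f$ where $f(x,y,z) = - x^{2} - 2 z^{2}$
(-2*x, 0, -4*z)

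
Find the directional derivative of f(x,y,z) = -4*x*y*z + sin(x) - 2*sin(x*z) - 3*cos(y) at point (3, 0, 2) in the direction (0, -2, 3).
6*sqrt(13)*(8 - 3*cos(6))/13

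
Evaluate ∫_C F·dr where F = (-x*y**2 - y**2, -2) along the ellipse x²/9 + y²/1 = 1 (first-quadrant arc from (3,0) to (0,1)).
9/4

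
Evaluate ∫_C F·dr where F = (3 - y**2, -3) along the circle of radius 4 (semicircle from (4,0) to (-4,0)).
184/3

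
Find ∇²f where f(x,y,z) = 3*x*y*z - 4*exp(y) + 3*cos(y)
-4*exp(y) - 3*cos(y)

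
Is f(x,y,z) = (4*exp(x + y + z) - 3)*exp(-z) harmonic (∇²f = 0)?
No, ∇²f = (8*exp(x + y + z) - 3)*exp(-z)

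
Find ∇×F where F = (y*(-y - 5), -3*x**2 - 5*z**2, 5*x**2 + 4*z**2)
(10*z, -10*x, -6*x + 2*y + 5)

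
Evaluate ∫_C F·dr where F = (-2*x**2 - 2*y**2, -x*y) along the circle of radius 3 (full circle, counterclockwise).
0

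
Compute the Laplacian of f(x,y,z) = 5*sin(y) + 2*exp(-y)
-5*sin(y) + 2*exp(-y)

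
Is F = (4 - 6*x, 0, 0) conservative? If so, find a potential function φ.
Yes, F is conservative. φ = x*(4 - 3*x)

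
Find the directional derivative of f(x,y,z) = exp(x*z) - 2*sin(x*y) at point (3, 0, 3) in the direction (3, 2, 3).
3*sqrt(22)*(-2 + 3*exp(9))/11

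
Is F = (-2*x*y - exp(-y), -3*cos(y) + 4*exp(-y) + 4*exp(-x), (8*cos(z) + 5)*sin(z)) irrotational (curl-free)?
No, ∇×F = (0, 0, 2*x - exp(-y) - 4*exp(-x))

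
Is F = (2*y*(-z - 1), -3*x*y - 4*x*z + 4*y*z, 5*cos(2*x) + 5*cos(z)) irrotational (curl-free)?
No, ∇×F = (4*x - 4*y, -2*y + 10*sin(2*x), -3*y - 2*z + 2)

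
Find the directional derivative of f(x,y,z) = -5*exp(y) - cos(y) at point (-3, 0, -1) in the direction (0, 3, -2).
-15*sqrt(13)/13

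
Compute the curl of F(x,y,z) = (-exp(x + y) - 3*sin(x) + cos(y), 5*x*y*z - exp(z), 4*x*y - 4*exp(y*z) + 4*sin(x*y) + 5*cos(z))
(-5*x*y + 4*x*cos(x*y) + 4*x - 4*z*exp(y*z) + exp(z), -4*y*(cos(x*y) + 1), 5*y*z + exp(x + y) + sin(y))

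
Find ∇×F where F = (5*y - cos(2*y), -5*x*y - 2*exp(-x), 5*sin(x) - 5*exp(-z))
(0, -5*cos(x), -5*y - 2*sin(2*y) - 5 + 2*exp(-x))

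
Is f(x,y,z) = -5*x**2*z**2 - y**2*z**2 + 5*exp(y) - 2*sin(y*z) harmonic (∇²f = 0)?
No, ∇²f = -10*x**2 + 2*y**2*sin(y*z) - 2*y**2 + 2*z**2*sin(y*z) - 12*z**2 + 5*exp(y)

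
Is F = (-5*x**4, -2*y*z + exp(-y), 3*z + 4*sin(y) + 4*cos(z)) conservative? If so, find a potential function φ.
No, ∇×F = (2*y + 4*cos(y), 0, 0) ≠ 0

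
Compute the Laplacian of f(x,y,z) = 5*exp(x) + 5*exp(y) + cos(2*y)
5*exp(x) + 5*exp(y) - 4*cos(2*y)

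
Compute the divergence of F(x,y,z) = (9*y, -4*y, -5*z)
-9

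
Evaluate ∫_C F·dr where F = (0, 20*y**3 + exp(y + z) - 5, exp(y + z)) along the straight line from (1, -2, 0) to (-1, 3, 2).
-exp(-2) + exp(5) + 300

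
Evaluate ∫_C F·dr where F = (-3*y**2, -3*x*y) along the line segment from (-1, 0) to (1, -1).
-5/2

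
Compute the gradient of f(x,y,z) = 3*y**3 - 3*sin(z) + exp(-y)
(0, 9*y**2 - exp(-y), -3*cos(z))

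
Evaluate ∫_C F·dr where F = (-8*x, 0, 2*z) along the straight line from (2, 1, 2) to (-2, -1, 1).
-3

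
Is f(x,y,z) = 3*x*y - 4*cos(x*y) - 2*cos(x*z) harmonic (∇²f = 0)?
No, ∇²f = 4*x**2*cos(x*y) + 2*x**2*cos(x*z) + 4*y**2*cos(x*y) + 2*z**2*cos(x*z)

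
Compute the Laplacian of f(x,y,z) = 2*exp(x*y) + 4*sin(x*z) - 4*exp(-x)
2*x**2*exp(x*y) - 4*x**2*sin(x*z) + 2*y**2*exp(x*y) - 4*z**2*sin(x*z) - 4*exp(-x)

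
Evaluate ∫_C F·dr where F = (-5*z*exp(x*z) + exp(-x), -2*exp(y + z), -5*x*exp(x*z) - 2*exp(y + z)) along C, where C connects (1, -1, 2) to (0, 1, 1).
-6 + exp(-1) + 2*E + 3*exp(2)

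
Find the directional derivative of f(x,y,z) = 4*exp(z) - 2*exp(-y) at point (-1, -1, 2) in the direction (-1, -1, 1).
2*sqrt(3)*E*(-1 + 2*E)/3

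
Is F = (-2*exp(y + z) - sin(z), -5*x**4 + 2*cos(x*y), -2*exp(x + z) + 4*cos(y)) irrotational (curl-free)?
No, ∇×F = (-4*sin(y), 2*exp(x + z) - 2*exp(y + z) - cos(z), -20*x**3 - 2*y*sin(x*y) + 2*exp(y + z))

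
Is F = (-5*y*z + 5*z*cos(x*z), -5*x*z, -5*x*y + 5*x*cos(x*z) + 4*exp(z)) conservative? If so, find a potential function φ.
Yes, F is conservative. φ = -5*x*y*z + 4*exp(z) + 5*sin(x*z)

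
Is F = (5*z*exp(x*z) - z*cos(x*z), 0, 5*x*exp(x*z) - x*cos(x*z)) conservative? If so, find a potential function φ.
Yes, F is conservative. φ = 5*exp(x*z) - sin(x*z)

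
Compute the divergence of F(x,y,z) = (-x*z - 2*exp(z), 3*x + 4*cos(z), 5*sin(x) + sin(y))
-z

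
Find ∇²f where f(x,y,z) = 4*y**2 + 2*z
8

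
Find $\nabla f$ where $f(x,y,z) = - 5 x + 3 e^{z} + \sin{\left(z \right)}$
(-5, 0, 3*exp(z) + cos(z))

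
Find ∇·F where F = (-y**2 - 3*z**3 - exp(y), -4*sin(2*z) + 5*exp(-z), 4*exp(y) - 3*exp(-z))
3*exp(-z)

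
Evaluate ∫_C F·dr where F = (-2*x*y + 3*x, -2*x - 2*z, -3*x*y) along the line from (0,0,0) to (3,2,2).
-41/2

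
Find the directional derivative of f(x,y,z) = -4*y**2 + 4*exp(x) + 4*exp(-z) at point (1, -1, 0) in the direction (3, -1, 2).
2*sqrt(14)*(-4 + 3*E)/7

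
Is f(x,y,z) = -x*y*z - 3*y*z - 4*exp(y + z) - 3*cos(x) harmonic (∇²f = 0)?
No, ∇²f = -8*exp(y + z) + 3*cos(x)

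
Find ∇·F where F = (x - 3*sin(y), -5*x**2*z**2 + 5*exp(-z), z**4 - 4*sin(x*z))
-4*x*cos(x*z) + 4*z**3 + 1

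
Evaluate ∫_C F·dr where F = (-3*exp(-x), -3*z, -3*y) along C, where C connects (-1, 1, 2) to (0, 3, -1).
18 - 3*E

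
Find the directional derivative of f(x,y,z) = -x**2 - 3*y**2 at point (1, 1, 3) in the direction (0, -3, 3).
3*sqrt(2)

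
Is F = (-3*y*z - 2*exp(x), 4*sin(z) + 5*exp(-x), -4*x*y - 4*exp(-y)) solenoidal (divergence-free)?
No, ∇·F = -2*exp(x)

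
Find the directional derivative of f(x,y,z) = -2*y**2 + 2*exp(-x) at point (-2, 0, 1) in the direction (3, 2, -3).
-3*sqrt(22)*exp(2)/11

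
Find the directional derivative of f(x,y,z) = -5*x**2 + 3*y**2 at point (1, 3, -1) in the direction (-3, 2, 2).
66*sqrt(17)/17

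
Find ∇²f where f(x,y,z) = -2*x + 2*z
0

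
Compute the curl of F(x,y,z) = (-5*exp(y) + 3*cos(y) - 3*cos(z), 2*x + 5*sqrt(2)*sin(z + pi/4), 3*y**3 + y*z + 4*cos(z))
(9*y**2 + z - 5*sqrt(2)*cos(z + pi/4), 3*sin(z), 5*exp(y) + 3*sin(y) + 2)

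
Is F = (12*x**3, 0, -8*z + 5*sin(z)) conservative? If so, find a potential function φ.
Yes, F is conservative. φ = 3*x**4 - 4*z**2 - 5*cos(z)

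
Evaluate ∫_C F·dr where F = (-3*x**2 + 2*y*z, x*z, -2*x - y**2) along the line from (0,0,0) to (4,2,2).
-176/3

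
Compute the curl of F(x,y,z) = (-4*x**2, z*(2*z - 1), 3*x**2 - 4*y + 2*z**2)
(-4*z - 3, -6*x, 0)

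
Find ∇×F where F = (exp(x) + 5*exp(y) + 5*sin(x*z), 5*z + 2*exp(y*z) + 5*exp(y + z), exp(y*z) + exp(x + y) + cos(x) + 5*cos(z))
(-2*y*exp(y*z) + z*exp(y*z) + exp(x + y) - 5*exp(y + z) - 5, 5*x*cos(x*z) - exp(x + y) + sin(x), -5*exp(y))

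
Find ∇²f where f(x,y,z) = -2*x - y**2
-2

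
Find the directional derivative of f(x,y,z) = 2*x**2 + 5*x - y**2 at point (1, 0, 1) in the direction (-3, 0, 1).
-27*sqrt(10)/10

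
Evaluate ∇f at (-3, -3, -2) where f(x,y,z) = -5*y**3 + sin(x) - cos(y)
(cos(3), -135 - sin(3), 0)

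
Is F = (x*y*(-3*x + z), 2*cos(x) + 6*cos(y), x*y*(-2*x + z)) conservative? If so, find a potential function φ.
No, ∇×F = (x*(-2*x + z), y*(5*x - z), x*(3*x - z) - 2*sin(x)) ≠ 0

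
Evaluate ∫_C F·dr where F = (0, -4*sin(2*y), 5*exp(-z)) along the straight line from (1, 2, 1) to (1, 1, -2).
-5*exp(2) + 2*cos(2) - 2*cos(4) + 5*exp(-1)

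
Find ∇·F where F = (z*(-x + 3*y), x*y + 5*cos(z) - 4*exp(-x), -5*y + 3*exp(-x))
x - z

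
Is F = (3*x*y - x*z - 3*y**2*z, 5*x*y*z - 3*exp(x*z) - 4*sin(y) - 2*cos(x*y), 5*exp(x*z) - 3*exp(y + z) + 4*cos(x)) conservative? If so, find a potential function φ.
No, ∇×F = (-5*x*y + 3*x*exp(x*z) - 3*exp(y + z), -x - 3*y**2 - 5*z*exp(x*z) + 4*sin(x), -3*x + 11*y*z + 2*y*sin(x*y) - 3*z*exp(x*z)) ≠ 0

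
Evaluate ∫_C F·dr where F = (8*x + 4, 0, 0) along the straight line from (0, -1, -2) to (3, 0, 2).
48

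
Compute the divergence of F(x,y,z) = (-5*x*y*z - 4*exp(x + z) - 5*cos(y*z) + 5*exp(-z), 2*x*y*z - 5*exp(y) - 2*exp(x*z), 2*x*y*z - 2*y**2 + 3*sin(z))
2*x*y + 2*x*z - 5*y*z - 5*exp(y) - 4*exp(x + z) + 3*cos(z)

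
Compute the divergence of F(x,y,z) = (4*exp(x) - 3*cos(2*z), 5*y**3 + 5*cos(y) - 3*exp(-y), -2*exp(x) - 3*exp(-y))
15*y**2 + 4*exp(x) - 5*sin(y) + 3*exp(-y)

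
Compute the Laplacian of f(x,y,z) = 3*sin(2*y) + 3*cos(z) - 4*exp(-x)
-12*sin(2*y) - 3*cos(z) - 4*exp(-x)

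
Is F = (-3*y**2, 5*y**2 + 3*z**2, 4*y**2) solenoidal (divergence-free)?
No, ∇·F = 10*y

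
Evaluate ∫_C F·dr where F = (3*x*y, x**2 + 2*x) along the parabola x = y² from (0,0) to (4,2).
752/15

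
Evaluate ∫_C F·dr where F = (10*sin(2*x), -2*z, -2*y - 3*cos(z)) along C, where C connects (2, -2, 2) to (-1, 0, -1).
-8 + 5*cos(4) - 5*cos(2) + 3*sin(1) + 3*sin(2)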